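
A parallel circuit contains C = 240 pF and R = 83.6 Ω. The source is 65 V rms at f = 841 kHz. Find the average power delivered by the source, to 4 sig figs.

50.54 W

ω = 2πf = 5.284e+06 rad/s
X_C = 1/(ωC) = 788.5 Ω
Parallel: admittances add. Y = 1/R + jωC
Y = (0.01196 + j0.001268) S
|Y| = 0.01203 S → |Z| = 1/|Y| = 83.13 Ω, ∠Z = −∠Y = -6.052°
I = V/|Z| = 781.9 mA
P = VI cos φ = 65 × 0.7819 × cos(-6.052°) = 50.54 W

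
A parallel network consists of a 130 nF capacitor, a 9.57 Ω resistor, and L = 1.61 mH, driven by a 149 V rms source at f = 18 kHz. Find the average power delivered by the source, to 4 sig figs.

2.320 kW

ω = 2πf = 113100 rad/s
X_L = ωL = 182.1 Ω
X_C = 1/(ωC) = 68.01 Ω
Parallel: admittances add. Y = 1/R + 1/(jωL) + jωC
Y = (0.1045 + j0.009211) S
|Y| = 0.1049 S → |Z| = 1/|Y| = 9.533 Ω, ∠Z = −∠Y = -5.037°
I = V/|Z| = 15.63 A
P = VI cos φ = 149 × 15.63 × cos(-5.037°) = 2.320 kW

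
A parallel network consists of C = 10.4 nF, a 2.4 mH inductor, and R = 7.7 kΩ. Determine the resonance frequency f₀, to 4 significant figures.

ω₀ = 1/√(LC) = 1/√(0.0024 × 1.04e-08) = 200200 rad/s
f₀ = ω₀/(2π) = 31.86 kHz

31.86 kHz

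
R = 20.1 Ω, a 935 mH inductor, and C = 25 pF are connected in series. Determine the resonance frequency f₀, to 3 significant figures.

ω₀ = 1/√(LC) = 1/√(0.935 × 2.5e-11) = 206800 rad/s
f₀ = ω₀/(2π) = 32.9 kHz

32.9 kHz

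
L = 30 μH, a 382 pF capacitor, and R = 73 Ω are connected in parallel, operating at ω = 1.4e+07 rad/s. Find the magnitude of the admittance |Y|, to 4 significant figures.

14.02 mS

X_L = ωL = 420.0 Ω
X_C = 1/(ωC) = 187.0 Ω
Parallel: admittances add. Y = 1/R + 1/(jωL) + jωC
Y = (0.01370 + j0.002967) S
|Y| = 0.01402 S → |Z| = 1/|Y| = 71.35 Ω, ∠Z = −∠Y = -12.22°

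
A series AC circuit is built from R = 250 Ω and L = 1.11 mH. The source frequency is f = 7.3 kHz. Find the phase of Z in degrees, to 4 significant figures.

ω = 2πf = 45870 rad/s
X_L = ωL = 50.91 Ω
Z = 250.0 + j50.91 Ω
|Z| = √(250.0² + 50.91²) = 255.1 Ω
∠Z = arctan(50.91/250.0) = 11.51°

11.51°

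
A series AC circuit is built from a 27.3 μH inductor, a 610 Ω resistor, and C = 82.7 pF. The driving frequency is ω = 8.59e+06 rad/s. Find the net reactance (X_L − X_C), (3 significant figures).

X_L = ωL = 235 Ω
X_C = 1/(ωC) = 1410 Ω
X = 235 − 1410 = -1170 Ω

-1170 Ω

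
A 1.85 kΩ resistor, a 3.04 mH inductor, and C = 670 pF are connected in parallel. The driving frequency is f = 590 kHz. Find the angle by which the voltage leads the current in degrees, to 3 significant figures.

-77.3°

ω = 2πf = 3.707e+06 rad/s
X_L = ωL = 11300 Ω
X_C = 1/(ωC) = 403 Ω
Parallel: admittances add. Y = 1/R + 1/(jωL) + jωC
Y = (0.000541 + j0.00240) S
|Y| = 0.00246 S → |Z| = 1/|Y| = 407 Ω, ∠Z = −∠Y = -77.3°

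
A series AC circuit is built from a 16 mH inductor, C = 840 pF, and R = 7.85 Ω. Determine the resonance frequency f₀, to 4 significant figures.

ω₀ = 1/√(LC) = 1/√(0.016 × 8.4e-10) = 272800 rad/s
f₀ = ω₀/(2π) = 43.41 kHz

43.41 kHz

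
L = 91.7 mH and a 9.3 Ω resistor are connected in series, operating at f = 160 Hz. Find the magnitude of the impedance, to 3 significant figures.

ω = 2πf = 1005 rad/s
X_L = ωL = 92.2 Ω
Z = 9.30 + j92.2 Ω
|Z| = √(9.30² + 92.2²) = 92.7 Ω

92.7 Ω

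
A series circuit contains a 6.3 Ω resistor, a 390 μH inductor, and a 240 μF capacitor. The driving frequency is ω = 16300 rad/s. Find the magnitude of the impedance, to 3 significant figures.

8.77 Ω

X_L = ωL = 6.36 Ω
X_C = 1/(ωC) = 0.256 Ω
Net reactance X = X_L − X_C = 6.10 Ω
Z = 6.30 + j6.10 Ω
|Z| = √(6.30² + 6.10²) = 8.77 Ω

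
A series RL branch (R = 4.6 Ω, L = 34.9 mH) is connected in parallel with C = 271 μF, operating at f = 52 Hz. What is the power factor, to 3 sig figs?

ω = 2πf = 326.7 rad/s
X_L = ωL = 11.4 Ω
X_C = 1/(ωC) = 11.3 Ω
Branch 1 (R+jX_L): Z₁ = 4.60 + j11.4 Ω, |Z₁| = 12.3 Ω
Branch 2 (−jX_C): Z₂ = −j11.3 Ω
Parallel: Z = Z₁Z₂/(Z₁+Z₂), |Z| = 30.2 Ω, ∠Z = -23.3°
cos φ = cos(-23.3°) = 0.918

0.918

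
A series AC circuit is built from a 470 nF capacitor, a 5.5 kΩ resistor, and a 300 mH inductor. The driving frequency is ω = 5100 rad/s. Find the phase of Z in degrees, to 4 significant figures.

X_L = ωL = 1530 Ω
X_C = 1/(ωC) = 417.2 Ω
Net reactance X = X_L − X_C = 1113 Ω
Z = 5500 + j1113 Ω
|Z| = √(5500² + 1113²) = 5611 Ω
∠Z = arctan(1113/5500) = 11.44°

11.44°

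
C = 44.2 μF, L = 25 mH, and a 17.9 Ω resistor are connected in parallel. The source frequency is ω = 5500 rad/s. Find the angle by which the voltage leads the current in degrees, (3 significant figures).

-76.7°

X_L = ωL = 138 Ω
X_C = 1/(ωC) = 4.11 Ω
Parallel: admittances add. Y = 1/R + 1/(jωL) + jωC
Y = (0.0559 + j0.236) S
|Y| = 0.242 S → |Z| = 1/|Y| = 4.13 Ω, ∠Z = −∠Y = -76.7°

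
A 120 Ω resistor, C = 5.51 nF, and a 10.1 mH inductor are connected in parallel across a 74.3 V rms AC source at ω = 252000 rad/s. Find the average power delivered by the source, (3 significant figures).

X_L = ωL = 2550 Ω
X_C = 1/(ωC) = 720 Ω
Parallel: admittances add. Y = 1/R + 1/(jωL) + jωC
Y = (0.00833 + j0.000996) S
|Y| = 0.00839 S → |Z| = 1/|Y| = 119 Ω, ∠Z = −∠Y = -6.81°
I = V/|Z| = 624 mA
P = VI cos φ = 74.3 × 0.624 × cos(-6.81°) = 46.0 W

46.0 W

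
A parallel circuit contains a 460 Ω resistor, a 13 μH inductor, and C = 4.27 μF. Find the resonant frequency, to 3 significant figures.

ω₀ = 1/√(LC) = 1/√(1.3e-05 × 4.27e-06) = 134200 rad/s
f₀ = ω₀/(2π) = 21.4 kHz

21.4 kHz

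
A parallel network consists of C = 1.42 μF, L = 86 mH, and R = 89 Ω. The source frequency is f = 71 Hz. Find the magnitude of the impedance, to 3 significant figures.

36.0 Ω

ω = 2πf = 446.1 rad/s
X_L = ωL = 38.4 Ω
X_C = 1/(ωC) = 1580 Ω
Parallel: admittances add. Y = 1/R + 1/(jωL) + jωC
Y = (0.0112 − j0.0254) S
|Y| = 0.0278 S → |Z| = 1/|Y| = 36.0 Ω, ∠Z = −∠Y = 66.2°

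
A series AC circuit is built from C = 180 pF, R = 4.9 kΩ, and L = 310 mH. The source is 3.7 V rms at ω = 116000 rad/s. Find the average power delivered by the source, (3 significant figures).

X_L = ωL = 36000 Ω
X_C = 1/(ωC) = 47900 Ω
Net reactance X = X_L − X_C = -11900 Ω
Z = 4900 − j11900 Ω
|Z| = √(4900² + 11900²) = 12900 Ω
∠Z = arctan(-11900/4900) = -67.7°
I = V/|Z| = 287 μA
P = VI cos φ = 3.7 × 0.000287 × cos(-67.7°) = 403 μW

403 μW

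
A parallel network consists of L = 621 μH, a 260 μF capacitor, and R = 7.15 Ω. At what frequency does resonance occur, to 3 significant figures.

ω₀ = 1/√(LC) = 1/√(0.000621 × 0.00026) = 2489 rad/s
f₀ = ω₀/(2π) = 396 Hz

396 Hz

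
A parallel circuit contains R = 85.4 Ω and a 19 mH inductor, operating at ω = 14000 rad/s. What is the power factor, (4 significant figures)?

0.9521

X_L = ωL = 266.0 Ω
Parallel: admittances add. Y = 1/R + 1/(jωL)
Y = (0.01171 − j0.003759) S
|Y| = 0.01230 S → |Z| = 1/|Y| = 81.31 Ω, ∠Z = −∠Y = 17.80°
cos φ = cos(17.80°) = 0.9521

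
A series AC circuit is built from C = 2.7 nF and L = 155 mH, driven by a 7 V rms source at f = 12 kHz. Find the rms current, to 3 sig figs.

ω = 2πf = 75400 rad/s
X_L = ωL = 11700 Ω
X_C = 1/(ωC) = 4910 Ω
Net reactance X = X_L − X_C = 6770 Ω
Z = j6770 Ω
|Z| = √(0² + 6770²) = 6770 Ω
I = V/|Z| = 7/6770 = 1.03 mA

1.03 mA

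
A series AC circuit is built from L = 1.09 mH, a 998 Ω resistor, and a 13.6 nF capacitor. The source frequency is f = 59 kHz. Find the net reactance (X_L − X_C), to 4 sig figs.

205.7 Ω

ω = 2πf = 370700 rad/s
X_L = ωL = 404.1 Ω
X_C = 1/(ωC) = 198.3 Ω
X = 404.1 − 198.3 = 205.7 Ω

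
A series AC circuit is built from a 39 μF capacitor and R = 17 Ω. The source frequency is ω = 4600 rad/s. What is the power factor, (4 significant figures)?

X_C = 1/(ωC) = 5.574 Ω
Z = 17.00 − j5.574 Ω
|Z| = √(17.00² + 5.574²) = 17.89 Ω
∠Z = arctan(-5.574/17.00) = -18.15°
cos φ = cos(-18.15°) = 0.9502

0.9502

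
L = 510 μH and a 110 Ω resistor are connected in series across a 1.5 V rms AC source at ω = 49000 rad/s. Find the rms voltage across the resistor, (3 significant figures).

X_L = ωL = 25.0 Ω
Z = 110 + j25.0 Ω
|Z| = √(110² + 25.0²) = 113 Ω
I = V/|Z| = 13.3 mA
V_R = I·|Z_R| = 0.0133 × 110 = 1.46 V

1.46 V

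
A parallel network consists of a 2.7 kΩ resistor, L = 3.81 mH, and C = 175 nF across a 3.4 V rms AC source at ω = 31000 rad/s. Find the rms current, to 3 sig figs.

X_L = ωL = 118 Ω
X_C = 1/(ωC) = 184 Ω
Parallel: admittances add. Y = 1/R + 1/(jωL) + jωC
Y = (0.000370 − j0.00304) S
|Y| = 0.00306 S → |Z| = 1/|Y| = 326 Ω, ∠Z = −∠Y = 83.1°
I = V/|Z| = 3.4/326 = 10.4 mA

10.4 mA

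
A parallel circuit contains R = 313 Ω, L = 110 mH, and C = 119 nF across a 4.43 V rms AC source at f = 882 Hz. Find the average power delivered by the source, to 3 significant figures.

62.7 mW

ω = 2πf = 5542 rad/s
X_L = ωL = 610 Ω
X_C = 1/(ωC) = 1520 Ω
Parallel: admittances add. Y = 1/R + 1/(jωL) + jωC
Y = (0.00319 − j0.000981) S
|Y| = 0.00334 S → |Z| = 1/|Y| = 299 Ω, ∠Z = −∠Y = 17.1°
I = V/|Z| = 14.8 mA
P = VI cos φ = 4.43 × 0.0148 × cos(17.1°) = 62.7 mW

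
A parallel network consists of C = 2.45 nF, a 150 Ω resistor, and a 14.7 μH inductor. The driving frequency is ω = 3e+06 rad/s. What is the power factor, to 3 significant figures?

0.399

X_L = ωL = 44.1 Ω
X_C = 1/(ωC) = 136 Ω
Parallel: admittances add. Y = 1/R + 1/(jωL) + jωC
Y = (0.00667 − j0.0153) S
|Y| = 0.0167 S → |Z| = 1/|Y| = 59.8 Ω, ∠Z = −∠Y = 66.5°
cos φ = cos(66.5°) = 0.399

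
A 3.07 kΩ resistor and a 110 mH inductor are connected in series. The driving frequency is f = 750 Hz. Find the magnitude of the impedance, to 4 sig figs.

ω = 2πf = 4712 rad/s
X_L = ωL = 518.4 Ω
Z = 3070 + j518.4 Ω
|Z| = √(3070² + 518.4²) = 3113 Ω

3113 Ω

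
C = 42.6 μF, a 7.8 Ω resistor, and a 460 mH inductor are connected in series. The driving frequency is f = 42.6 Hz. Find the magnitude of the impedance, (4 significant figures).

ω = 2πf = 267.7 rad/s
X_L = ωL = 123.1 Ω
X_C = 1/(ωC) = 87.70 Ω
Net reactance X = X_L − X_C = 35.43 Ω
Z = 7.800 + j35.43 Ω
|Z| = √(7.800² + 35.43²) = 36.27 Ω

36.27 Ω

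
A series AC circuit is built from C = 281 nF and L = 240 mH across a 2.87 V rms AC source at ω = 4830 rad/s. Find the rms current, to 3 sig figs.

X_L = ωL = 1160 Ω
X_C = 1/(ωC) = 737 Ω
Net reactance X = X_L − X_C = 422 Ω
Z = j422 Ω
|Z| = √(0² + 422²) = 422 Ω
I = V/|Z| = 2.87/422 = 6.79 mA

6.79 mA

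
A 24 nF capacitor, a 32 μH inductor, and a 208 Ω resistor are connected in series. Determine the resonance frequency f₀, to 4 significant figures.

ω₀ = 1/√(LC) = 1/√(3.2e-05 × 2.4e-08) = 1.141e+06 rad/s
f₀ = ω₀/(2π) = 181.6 kHz

181.6 kHz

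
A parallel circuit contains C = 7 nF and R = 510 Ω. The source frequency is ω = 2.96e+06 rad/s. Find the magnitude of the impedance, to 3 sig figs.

48.0 Ω

X_C = 1/(ωC) = 48.3 Ω
Parallel: admittances add. Y = 1/R + jωC
Y = (0.00196 + j0.0207) S
|Y| = 0.0208 S → |Z| = 1/|Y| = 48.0 Ω, ∠Z = −∠Y = -84.6°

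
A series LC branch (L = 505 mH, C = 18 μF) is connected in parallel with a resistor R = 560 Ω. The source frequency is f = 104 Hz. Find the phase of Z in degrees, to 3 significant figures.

66.4°

ω = 2πf = 653.5 rad/s
X_L = ωL = 330 Ω
X_C = 1/(ωC) = 85.0 Ω
Branch 1: Z₁ = R = 560 Ω
Branch 2 (series LC): Z₂ = j(X_L − X_C) = j245 Ω
Parallel: Z = Z₁Z₂/(Z₁+Z₂), |Z| = 224 Ω, ∠Z = 66.4°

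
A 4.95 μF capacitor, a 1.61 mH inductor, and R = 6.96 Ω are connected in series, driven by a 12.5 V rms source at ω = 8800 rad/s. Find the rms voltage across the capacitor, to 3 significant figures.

25.6 V

X_L = ωL = 14.2 Ω
X_C = 1/(ωC) = 23.0 Ω
Net reactance X = X_L − X_C = -8.79 Ω
Z = 6.96 − j8.79 Ω
|Z| = √(6.96² + 8.79²) = 11.2 Ω
I = V/|Z| = 1.11 A
V_C = I·|Z_C| = 1.11 × 23.0 = 25.6 V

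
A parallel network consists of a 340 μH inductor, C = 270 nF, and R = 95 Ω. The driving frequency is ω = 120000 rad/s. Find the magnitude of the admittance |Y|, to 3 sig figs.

13.2 mS

X_L = ωL = 40.8 Ω
X_C = 1/(ωC) = 30.9 Ω
Parallel: admittances add. Y = 1/R + 1/(jωL) + jωC
Y = (0.0105 + j0.00789) S
|Y| = 0.0132 S → |Z| = 1/|Y| = 76.0 Ω, ∠Z = −∠Y = -36.9°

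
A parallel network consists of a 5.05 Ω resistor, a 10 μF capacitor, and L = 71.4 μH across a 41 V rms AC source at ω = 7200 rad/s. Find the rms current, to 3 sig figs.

X_L = ωL = 0.514 Ω
X_C = 1/(ωC) = 13.9 Ω
Parallel: admittances add. Y = 1/R + 1/(jωL) + jωC
Y = (0.198 − j1.87) S
|Y| = 1.88 S → |Z| = 1/|Y| = 0.531 Ω, ∠Z = −∠Y = 84.0°
I = V/|Z| = 41/0.531 = 77.2 A

77.2 A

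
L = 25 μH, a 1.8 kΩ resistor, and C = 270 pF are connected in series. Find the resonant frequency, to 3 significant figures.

ω₀ = 1/√(LC) = 1/√(2.5e-05 × 2.7e-10) = 1.217e+07 rad/s
f₀ = ω₀/(2π) = 1.94 MHz

1.94 MHz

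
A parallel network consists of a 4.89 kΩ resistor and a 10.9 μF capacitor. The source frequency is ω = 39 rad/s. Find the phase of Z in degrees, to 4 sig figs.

-64.31°

X_C = 1/(ωC) = 2352 Ω
Parallel: admittances add. Y = 1/R + jωC
Y = (0.0002045 + j0.0004251) S
|Y| = 0.0004717 S → |Z| = 1/|Y| = 2120 Ω, ∠Z = −∠Y = -64.31°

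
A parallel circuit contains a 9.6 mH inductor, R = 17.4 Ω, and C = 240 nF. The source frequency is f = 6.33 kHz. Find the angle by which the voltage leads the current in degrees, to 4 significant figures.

ω = 2πf = 39770 rad/s
X_L = ωL = 381.8 Ω
X_C = 1/(ωC) = 104.8 Ω
Parallel: admittances add. Y = 1/R + 1/(jωL) + jωC
Y = (0.05747 + j0.006926) S
|Y| = 0.05789 S → |Z| = 1/|Y| = 17.27 Ω, ∠Z = −∠Y = -6.872°

-6.872°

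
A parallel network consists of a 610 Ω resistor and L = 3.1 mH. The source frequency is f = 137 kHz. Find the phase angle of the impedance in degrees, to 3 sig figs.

12.9°

ω = 2πf = 860800 rad/s
X_L = ωL = 2670 Ω
Parallel: admittances add. Y = 1/R + 1/(jωL)
Y = (0.00164 − j0.000375) S
|Y| = 0.00168 S → |Z| = 1/|Y| = 595 Ω, ∠Z = −∠Y = 12.9°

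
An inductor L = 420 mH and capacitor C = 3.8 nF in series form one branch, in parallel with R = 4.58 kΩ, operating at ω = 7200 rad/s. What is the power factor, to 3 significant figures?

0.991

X_L = ωL = 3020 Ω
X_C = 1/(ωC) = 36500 Ω
Branch 1: Z₁ = R = 4580 Ω
Branch 2 (series LC): Z₂ = j(X_L − X_C) = −j33500 Ω
Parallel: Z = Z₁Z₂/(Z₁+Z₂), |Z| = 4540 Ω, ∠Z = -7.78°
cos φ = cos(-7.78°) = 0.991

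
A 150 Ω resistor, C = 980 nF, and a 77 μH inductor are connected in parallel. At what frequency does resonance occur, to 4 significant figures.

18.32 kHz

ω₀ = 1/√(LC) = 1/√(7.7e-05 × 9.8e-07) = 115100 rad/s
f₀ = ω₀/(2π) = 18.32 kHz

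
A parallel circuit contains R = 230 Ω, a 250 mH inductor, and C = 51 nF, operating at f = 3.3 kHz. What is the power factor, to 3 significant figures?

ω = 2πf = 20730 rad/s
X_L = ωL = 5180 Ω
X_C = 1/(ωC) = 946 Ω
Parallel: admittances add. Y = 1/R + 1/(jωL) + jωC
Y = (0.00435 + j0.000865) S
|Y| = 0.00443 S → |Z| = 1/|Y| = 226 Ω, ∠Z = −∠Y = -11.2°
cos φ = cos(-11.2°) = 0.981

0.981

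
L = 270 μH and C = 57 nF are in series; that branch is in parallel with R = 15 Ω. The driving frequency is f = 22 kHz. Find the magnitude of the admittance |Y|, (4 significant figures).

67.59 mS

ω = 2πf = 138200 rad/s
X_L = ωL = 37.32 Ω
X_C = 1/(ωC) = 126.9 Ω
Branch 1: Z₁ = R = 15.00 Ω
Branch 2 (series LC): Z₂ = j(X_L − X_C) = −j89.60 Ω
Parallel: Z = Z₁Z₂/(Z₁+Z₂), |Z| = 14.79 Ω, ∠Z = -9.504°
|Y| = 1/|Z| = 67.59 mS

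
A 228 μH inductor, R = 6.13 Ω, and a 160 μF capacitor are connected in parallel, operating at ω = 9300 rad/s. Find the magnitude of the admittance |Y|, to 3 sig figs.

X_L = ωL = 2.12 Ω
X_C = 1/(ωC) = 0.672 Ω
Parallel: admittances add. Y = 1/R + 1/(jωL) + jωC
Y = (0.163 + j1.02) S
|Y| = 1.03 S → |Z| = 1/|Y| = 0.971 Ω, ∠Z = −∠Y = -80.9°

1.03 S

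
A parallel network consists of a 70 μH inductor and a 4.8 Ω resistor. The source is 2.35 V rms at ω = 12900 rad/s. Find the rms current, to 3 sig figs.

X_L = ωL = 0.903 Ω
Parallel: admittances add. Y = 1/R + 1/(jωL)
Y = (0.208 − j1.11) S
|Y| = 1.13 S → |Z| = 1/|Y| = 0.887 Ω, ∠Z = −∠Y = 79.3°
I = V/|Z| = 2.35/0.887 = 2.65 A

2.65 A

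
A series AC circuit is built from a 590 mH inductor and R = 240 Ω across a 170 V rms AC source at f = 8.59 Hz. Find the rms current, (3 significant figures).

702 mA

ω = 2πf = 53.97 rad/s
X_L = ωL = 31.8 Ω
Z = 240 + j31.8 Ω
|Z| = √(240² + 31.8²) = 242 Ω
I = V/|Z| = 170/242 = 702 mA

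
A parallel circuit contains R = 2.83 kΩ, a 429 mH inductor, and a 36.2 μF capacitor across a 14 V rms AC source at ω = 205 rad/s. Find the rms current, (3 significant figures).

55.5 mA

X_L = ωL = 87.9 Ω
X_C = 1/(ωC) = 135 Ω
Parallel: admittances add. Y = 1/R + 1/(jωL) + jωC
Y = (0.000353 − j0.00395) S
|Y| = 0.00397 S → |Z| = 1/|Y| = 252 Ω, ∠Z = −∠Y = 84.9°
I = V/|Z| = 14/252 = 55.5 mA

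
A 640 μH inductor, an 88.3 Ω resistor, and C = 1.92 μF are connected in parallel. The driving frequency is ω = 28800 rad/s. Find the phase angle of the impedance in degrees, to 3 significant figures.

X_L = ωL = 18.4 Ω
X_C = 1/(ωC) = 18.1 Ω
Parallel: admittances add. Y = 1/R + 1/(jωL) + jωC
Y = (0.0113 + j0.00104) S
|Y| = 0.0114 S → |Z| = 1/|Y| = 87.9 Ω, ∠Z = −∠Y = -5.26°

-5.26°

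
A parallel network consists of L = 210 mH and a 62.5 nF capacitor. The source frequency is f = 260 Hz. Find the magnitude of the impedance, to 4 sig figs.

ω = 2πf = 1634 rad/s
X_L = ωL = 343.1 Ω
X_C = 1/(ωC) = 9794 Ω
Parallel: admittances add. Y = 1/(jωL) + jωC
Y = (0 − j0.002813) S
|Y| = 0.002813 S → |Z| = 1/|Y| = 355.5 Ω, ∠Z = −∠Y = 90.00°

355.5 Ω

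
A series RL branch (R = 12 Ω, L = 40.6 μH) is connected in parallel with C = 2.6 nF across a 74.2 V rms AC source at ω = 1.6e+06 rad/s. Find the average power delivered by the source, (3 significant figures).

15.1 W

X_L = ωL = 65.0 Ω
X_C = 1/(ωC) = 240 Ω
Branch 1 (R+jX_L): Z₁ = 12.0 + j65.0 Ω, |Z₁| = 66.1 Ω
Branch 2 (−jX_C): Z₂ = −j240 Ω
Parallel: Z = Z₁Z₂/(Z₁+Z₂), |Z| = 90.3 Ω, ∠Z = 75.6°
I = V/|Z| = 822 mA
P = VI cos φ = 74.2 × 0.822 × cos(75.6°) = 15.1 W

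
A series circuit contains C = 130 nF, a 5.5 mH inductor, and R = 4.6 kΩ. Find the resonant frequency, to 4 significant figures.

5.952 kHz

ω₀ = 1/√(LC) = 1/√(0.0055 × 1.3e-07) = 37400 rad/s
f₀ = ω₀/(2π) = 5.952 kHz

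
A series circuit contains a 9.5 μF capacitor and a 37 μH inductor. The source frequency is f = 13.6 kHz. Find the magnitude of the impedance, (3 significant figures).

1.93 Ω

ω = 2πf = 85450 rad/s
X_L = ωL = 3.16 Ω
X_C = 1/(ωC) = 1.23 Ω
Net reactance X = X_L − X_C = 1.93 Ω
Z = j1.93 Ω
|Z| = √(0² + 1.93²) = 1.93 Ω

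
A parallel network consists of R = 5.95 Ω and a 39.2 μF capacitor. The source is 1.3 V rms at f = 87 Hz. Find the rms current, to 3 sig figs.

220 mA

ω = 2πf = 546.6 rad/s
X_C = 1/(ωC) = 46.7 Ω
Parallel: admittances add. Y = 1/R + jωC
Y = (0.168 + j0.0214) S
|Y| = 0.169 S → |Z| = 1/|Y| = 5.90 Ω, ∠Z = −∠Y = -7.27°
I = V/|Z| = 1.3/5.90 = 220 mA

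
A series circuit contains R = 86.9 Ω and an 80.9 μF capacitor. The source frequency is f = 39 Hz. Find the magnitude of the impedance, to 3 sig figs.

ω = 2πf = 245.0 rad/s
X_C = 1/(ωC) = 50.4 Ω
Z = 86.9 − j50.4 Ω
|Z| = √(86.9² + 50.4²) = 100 Ω

100 Ω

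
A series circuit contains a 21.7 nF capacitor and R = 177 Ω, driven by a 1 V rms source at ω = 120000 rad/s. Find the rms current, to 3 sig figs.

2.36 mA

X_C = 1/(ωC) = 384 Ω
Z = 177 − j384 Ω
|Z| = √(177² + 384²) = 423 Ω
I = V/|Z| = 1/423 = 2.36 mA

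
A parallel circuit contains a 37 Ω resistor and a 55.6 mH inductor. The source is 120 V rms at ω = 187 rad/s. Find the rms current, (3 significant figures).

12.0 A

X_L = ωL = 10.4 Ω
Parallel: admittances add. Y = 1/R + 1/(jωL)
Y = (0.0270 − j0.0962) S
|Y| = 0.0999 S → |Z| = 1/|Y| = 10.0 Ω, ∠Z = −∠Y = 74.3°
I = V/|Z| = 120/10.0 = 12.0 A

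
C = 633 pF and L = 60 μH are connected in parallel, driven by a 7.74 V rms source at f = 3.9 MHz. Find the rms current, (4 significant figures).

114.8 mA

ω = 2πf = 2.45e+07 rad/s
X_L = ωL = 1470 Ω
X_C = 1/(ωC) = 64.47 Ω
Parallel: admittances add. Y = 1/(jωL) + jωC
Y = (0 + j0.01483) S
|Y| = 0.01483 S → |Z| = 1/|Y| = 67.43 Ω, ∠Z = −∠Y = -90.00°
I = V/|Z| = 7.74/67.43 = 114.8 mA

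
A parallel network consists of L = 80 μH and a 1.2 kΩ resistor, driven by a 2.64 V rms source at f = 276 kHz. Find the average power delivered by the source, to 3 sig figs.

ω = 2πf = 1.734e+06 rad/s
X_L = ωL = 139 Ω
Parallel: admittances add. Y = 1/R + 1/(jωL)
Y = (0.000833 − j0.00721) S
|Y| = 0.00726 S → |Z| = 1/|Y| = 138 Ω, ∠Z = −∠Y = 83.4°
I = V/|Z| = 19.2 mA
P = VI cos φ = 2.64 × 0.0192 × cos(83.4°) = 5.81 mW

5.81 mW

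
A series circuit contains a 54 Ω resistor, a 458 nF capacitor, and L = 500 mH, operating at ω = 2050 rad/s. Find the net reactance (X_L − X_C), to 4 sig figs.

X_L = ωL = 1025 Ω
X_C = 1/(ωC) = 1065 Ω
X = 1025 − 1065 = -40.08 Ω

-40.08 Ω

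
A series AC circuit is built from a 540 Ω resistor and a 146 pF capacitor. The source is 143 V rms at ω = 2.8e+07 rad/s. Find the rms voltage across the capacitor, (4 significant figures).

59.01 V

X_C = 1/(ωC) = 244.6 Ω
Z = 540.0 − j244.6 Ω
|Z| = √(540.0² + 244.6²) = 592.8 Ω
I = V/|Z| = 241.2 mA
V_C = I·|Z_C| = 0.2412 × 244.6 = 59.01 V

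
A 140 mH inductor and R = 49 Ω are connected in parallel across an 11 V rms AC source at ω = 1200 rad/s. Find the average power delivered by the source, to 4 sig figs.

X_L = ωL = 168.0 Ω
Parallel: admittances add. Y = 1/R + 1/(jωL)
Y = (0.02041 − j0.005952) S
|Y| = 0.02126 S → |Z| = 1/|Y| = 47.04 Ω, ∠Z = −∠Y = 16.26°
I = V/|Z| = 233.8 mA
P = VI cos φ = 11 × 0.2338 × cos(16.26°) = 2.469 W

2.469 W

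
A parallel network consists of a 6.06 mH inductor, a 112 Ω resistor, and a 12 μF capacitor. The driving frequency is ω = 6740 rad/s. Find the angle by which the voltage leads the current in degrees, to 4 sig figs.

-81.00°

X_L = ωL = 40.84 Ω
X_C = 1/(ωC) = 12.36 Ω
Parallel: admittances add. Y = 1/R + 1/(jωL) + jωC
Y = (0.008929 + j0.05640) S
|Y| = 0.05710 S → |Z| = 1/|Y| = 17.51 Ω, ∠Z = −∠Y = -81.00°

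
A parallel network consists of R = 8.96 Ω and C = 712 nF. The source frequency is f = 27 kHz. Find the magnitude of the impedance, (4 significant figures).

6.081 Ω

ω = 2πf = 169600 rad/s
X_C = 1/(ωC) = 8.279 Ω
Parallel: admittances add. Y = 1/R + jωC
Y = (0.1116 + j0.1208) S
|Y| = 0.1645 S → |Z| = 1/|Y| = 6.081 Ω, ∠Z = −∠Y = -47.26°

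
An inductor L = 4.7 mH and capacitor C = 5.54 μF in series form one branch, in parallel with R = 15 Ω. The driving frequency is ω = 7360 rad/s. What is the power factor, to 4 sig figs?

0.5573

X_L = ωL = 34.59 Ω
X_C = 1/(ωC) = 24.53 Ω
Branch 1: Z₁ = R = 15.00 Ω
Branch 2 (series LC): Z₂ = j(X_L − X_C) = j10.07 Ω
Parallel: Z = Z₁Z₂/(Z₁+Z₂), |Z| = 8.359 Ω, ∠Z = 56.13°
cos φ = cos(56.13°) = 0.5573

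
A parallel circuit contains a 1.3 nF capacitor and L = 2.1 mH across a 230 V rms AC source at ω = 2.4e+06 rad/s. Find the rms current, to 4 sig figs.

672.0 mA

X_L = ωL = 5040 Ω
X_C = 1/(ωC) = 320.5 Ω
Parallel: admittances add. Y = 1/(jωL) + jωC
Y = (0 + j0.002922) S
|Y| = 0.002922 S → |Z| = 1/|Y| = 342.3 Ω, ∠Z = −∠Y = -90.00°
I = V/|Z| = 230/342.3 = 672.0 mA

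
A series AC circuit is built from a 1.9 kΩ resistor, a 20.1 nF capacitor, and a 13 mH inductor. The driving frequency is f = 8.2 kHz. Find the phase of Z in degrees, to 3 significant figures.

-8.85°

ω = 2πf = 51520 rad/s
X_L = ωL = 670 Ω
X_C = 1/(ωC) = 966 Ω
Net reactance X = X_L − X_C = -296 Ω
Z = 1900 − j296 Ω
|Z| = √(1900² + 296²) = 1920 Ω
∠Z = arctan(-296/1900) = -8.85°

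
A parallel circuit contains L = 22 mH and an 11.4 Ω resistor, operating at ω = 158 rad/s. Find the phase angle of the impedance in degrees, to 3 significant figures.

73.0°

X_L = ωL = 3.48 Ω
Parallel: admittances add. Y = 1/R + 1/(jωL)
Y = (0.0877 − j0.288) S
|Y| = 0.301 S → |Z| = 1/|Y| = 3.32 Ω, ∠Z = −∠Y = 73.0°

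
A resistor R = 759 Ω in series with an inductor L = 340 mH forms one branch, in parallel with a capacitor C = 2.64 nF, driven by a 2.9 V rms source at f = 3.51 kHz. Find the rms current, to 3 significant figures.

217 μA

ω = 2πf = 22050 rad/s
X_L = ωL = 7500 Ω
X_C = 1/(ωC) = 17200 Ω
Branch 1 (R+jX_L): Z₁ = 759 + j7500 Ω, |Z₁| = 7540 Ω
Branch 2 (−jX_C): Z₂ = −j17200 Ω
Parallel: Z = Z₁Z₂/(Z₁+Z₂), |Z| = 13300 Ω, ∠Z = 79.7°
I = V/|Z| = 2.9/13300 = 217 μA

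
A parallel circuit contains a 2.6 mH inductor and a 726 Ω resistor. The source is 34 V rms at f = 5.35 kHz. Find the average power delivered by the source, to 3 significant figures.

1.59 W

ω = 2πf = 33620 rad/s
X_L = ωL = 87.4 Ω
Parallel: admittances add. Y = 1/R + 1/(jωL)
Y = (0.00138 − j0.0114) S
|Y| = 0.0115 S → |Z| = 1/|Y| = 86.8 Ω, ∠Z = −∠Y = 83.1°
I = V/|Z| = 392 mA
P = VI cos φ = 34 × 0.392 × cos(83.1°) = 1.59 W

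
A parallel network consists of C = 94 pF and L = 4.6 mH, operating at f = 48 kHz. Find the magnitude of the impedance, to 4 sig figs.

ω = 2πf = 301600 rad/s
X_L = ωL = 1387 Ω
X_C = 1/(ωC) = 35270 Ω
Parallel: admittances add. Y = 1/(jωL) + jωC
Y = (0 − j0.0006925) S
|Y| = 0.0006925 S → |Z| = 1/|Y| = 1444 Ω, ∠Z = −∠Y = 90.00°

1444 Ω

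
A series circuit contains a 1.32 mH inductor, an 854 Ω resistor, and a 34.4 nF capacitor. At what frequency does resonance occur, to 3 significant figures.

23.6 kHz

ω₀ = 1/√(LC) = 1/√(0.00132 × 3.44e-08) = 148400 rad/s
f₀ = ω₀/(2π) = 23.6 kHz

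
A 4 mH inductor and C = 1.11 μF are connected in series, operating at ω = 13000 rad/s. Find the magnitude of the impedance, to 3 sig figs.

17.3 Ω

X_L = ωL = 52.0 Ω
X_C = 1/(ωC) = 69.3 Ω
Net reactance X = X_L − X_C = -17.3 Ω
Z = − j17.3 Ω
|Z| = √(0² + 17.3²) = 17.3 Ω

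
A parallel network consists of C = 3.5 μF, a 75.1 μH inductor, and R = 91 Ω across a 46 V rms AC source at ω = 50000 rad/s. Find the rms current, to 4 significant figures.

4.231 A

X_L = ωL = 3.755 Ω
X_C = 1/(ωC) = 5.714 Ω
Parallel: admittances add. Y = 1/R + 1/(jωL) + jωC
Y = (0.01099 − j0.09131) S
|Y| = 0.09197 S → |Z| = 1/|Y| = 10.87 Ω, ∠Z = −∠Y = 83.14°
I = V/|Z| = 46/10.87 = 4.231 A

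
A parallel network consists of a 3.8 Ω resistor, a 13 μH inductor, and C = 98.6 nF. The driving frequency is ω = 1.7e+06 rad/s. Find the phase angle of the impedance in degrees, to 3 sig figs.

-24.9°

X_L = ωL = 22.1 Ω
X_C = 1/(ωC) = 5.97 Ω
Parallel: admittances add. Y = 1/R + 1/(jωL) + jωC
Y = (0.263 + j0.122) S
|Y| = 0.290 S → |Z| = 1/|Y| = 3.45 Ω, ∠Z = −∠Y = -24.9°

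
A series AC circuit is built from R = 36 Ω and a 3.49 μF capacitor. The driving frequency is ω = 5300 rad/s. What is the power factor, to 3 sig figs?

X_C = 1/(ωC) = 54.1 Ω
Z = 36.0 − j54.1 Ω
|Z| = √(36.0² + 54.1²) = 65.0 Ω
∠Z = arctan(-54.1/36.0) = -56.3°
cos φ = cos(-56.3°) = 0.554

0.554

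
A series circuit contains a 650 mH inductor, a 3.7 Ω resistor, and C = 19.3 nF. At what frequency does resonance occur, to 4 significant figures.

1.421 kHz

ω₀ = 1/√(LC) = 1/√(0.65 × 1.93e-08) = 8928 rad/s
f₀ = ω₀/(2π) = 1.421 kHz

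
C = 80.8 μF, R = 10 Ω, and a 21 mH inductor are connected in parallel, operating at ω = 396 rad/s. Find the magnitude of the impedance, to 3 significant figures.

7.50 Ω

X_L = ωL = 8.32 Ω
X_C = 1/(ωC) = 31.3 Ω
Parallel: admittances add. Y = 1/R + 1/(jωL) + jωC
Y = (0.100 − j0.0883) S
|Y| = 0.133 S → |Z| = 1/|Y| = 7.50 Ω, ∠Z = −∠Y = 41.4°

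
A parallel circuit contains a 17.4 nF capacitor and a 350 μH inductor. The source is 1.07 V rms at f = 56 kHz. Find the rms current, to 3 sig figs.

2.14 mA

ω = 2πf = 351900 rad/s
X_L = ωL = 123 Ω
X_C = 1/(ωC) = 163 Ω
Parallel: admittances add. Y = 1/(jωL) + jωC
Y = (0 − j0.00200) S
|Y| = 0.00200 S → |Z| = 1/|Y| = 501 Ω, ∠Z = −∠Y = 90.0°
I = V/|Z| = 1.07/501 = 2.14 mA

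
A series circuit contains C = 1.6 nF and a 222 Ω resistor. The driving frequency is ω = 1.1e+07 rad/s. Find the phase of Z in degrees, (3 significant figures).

-14.4°

X_C = 1/(ωC) = 56.8 Ω
Z = 222 − j56.8 Ω
|Z| = √(222² + 56.8²) = 229 Ω
∠Z = arctan(-56.8/222) = -14.4°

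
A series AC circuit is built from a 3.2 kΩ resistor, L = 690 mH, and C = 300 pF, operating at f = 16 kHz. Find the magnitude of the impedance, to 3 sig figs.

36400 Ω

ω = 2πf = 100500 rad/s
X_L = ωL = 69400 Ω
X_C = 1/(ωC) = 33200 Ω
Net reactance X = X_L − X_C = 36200 Ω
Z = 3200 + j36200 Ω
|Z| = √(3200² + 36200²) = 36400 Ω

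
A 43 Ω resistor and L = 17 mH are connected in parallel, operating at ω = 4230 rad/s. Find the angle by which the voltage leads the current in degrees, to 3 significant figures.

30.9°

X_L = ωL = 71.9 Ω
Parallel: admittances add. Y = 1/R + 1/(jωL)
Y = (0.0233 − j0.0139) S
|Y| = 0.0271 S → |Z| = 1/|Y| = 36.9 Ω, ∠Z = −∠Y = 30.9°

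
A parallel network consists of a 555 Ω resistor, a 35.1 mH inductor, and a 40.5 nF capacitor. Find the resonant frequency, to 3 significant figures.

4.22 kHz

ω₀ = 1/√(LC) = 1/√(0.0351 × 4.05e-08) = 26520 rad/s
f₀ = ω₀/(2π) = 4.22 kHz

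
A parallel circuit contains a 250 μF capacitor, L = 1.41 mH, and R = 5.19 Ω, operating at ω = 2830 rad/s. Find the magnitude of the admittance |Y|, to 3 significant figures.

496 mS

X_L = ωL = 3.99 Ω
X_C = 1/(ωC) = 1.41 Ω
Parallel: admittances add. Y = 1/R + 1/(jωL) + jωC
Y = (0.193 + j0.457) S
|Y| = 0.496 S → |Z| = 1/|Y| = 2.02 Ω, ∠Z = −∠Y = -67.1°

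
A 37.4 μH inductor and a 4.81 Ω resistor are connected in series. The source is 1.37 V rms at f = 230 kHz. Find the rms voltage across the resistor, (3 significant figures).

ω = 2πf = 1.445e+06 rad/s
X_L = ωL = 54.0 Ω
Z = 4.81 + j54.0 Ω
|Z| = √(4.81² + 54.0²) = 54.3 Ω
I = V/|Z| = 25.2 mA
V_R = I·|Z_R| = 0.0252 × 4.81 = 0.121 V

0.121 V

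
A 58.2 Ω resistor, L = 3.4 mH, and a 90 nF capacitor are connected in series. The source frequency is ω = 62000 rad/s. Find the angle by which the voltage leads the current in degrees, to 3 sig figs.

28.5°

X_L = ωL = 211 Ω
X_C = 1/(ωC) = 179 Ω
Net reactance X = X_L − X_C = 31.6 Ω
Z = 58.2 + j31.6 Ω
|Z| = √(58.2² + 31.6²) = 66.2 Ω
∠Z = arctan(31.6/58.2) = 28.5°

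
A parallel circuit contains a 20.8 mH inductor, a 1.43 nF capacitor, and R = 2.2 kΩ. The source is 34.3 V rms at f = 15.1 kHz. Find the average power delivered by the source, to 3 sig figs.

535 mW

ω = 2πf = 94880 rad/s
X_L = ωL = 1970 Ω
X_C = 1/(ωC) = 7370 Ω
Parallel: admittances add. Y = 1/R + 1/(jωL) + jωC
Y = (0.000455 − j0.000371) S
|Y| = 0.000587 S → |Z| = 1/|Y| = 1700 Ω, ∠Z = −∠Y = 39.2°
I = V/|Z| = 20.1 mA
P = VI cos φ = 34.3 × 0.0201 × cos(39.2°) = 535 mW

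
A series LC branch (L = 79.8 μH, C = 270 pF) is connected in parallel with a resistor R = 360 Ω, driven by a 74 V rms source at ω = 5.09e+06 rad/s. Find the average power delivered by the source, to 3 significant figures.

15.2 W

X_L = ωL = 406 Ω
X_C = 1/(ωC) = 728 Ω
Branch 1: Z₁ = R = 360 Ω
Branch 2 (series LC): Z₂ = j(X_L − X_C) = −j321 Ω
Parallel: Z = Z₁Z₂/(Z₁+Z₂), |Z| = 240 Ω, ∠Z = -48.2°
I = V/|Z| = 309 mA
P = VI cos φ = 74 × 0.309 × cos(-48.2°) = 15.2 W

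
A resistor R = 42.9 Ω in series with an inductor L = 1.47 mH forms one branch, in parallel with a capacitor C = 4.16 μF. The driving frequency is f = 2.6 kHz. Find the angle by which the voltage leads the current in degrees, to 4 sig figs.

ω = 2πf = 16340 rad/s
X_L = ωL = 24.01 Ω
X_C = 1/(ωC) = 14.71 Ω
Branch 1 (R+jX_L): Z₁ = 42.90 + j24.01 Ω, |Z₁| = 49.16 Ω
Branch 2 (−jX_C): Z₂ = −j14.71 Ω
Parallel: Z = Z₁Z₂/(Z₁+Z₂), |Z| = 16.48 Ω, ∠Z = -72.99°

-72.99°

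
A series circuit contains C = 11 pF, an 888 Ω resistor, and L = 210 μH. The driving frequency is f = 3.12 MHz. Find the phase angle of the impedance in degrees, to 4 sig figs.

-30.38°

ω = 2πf = 1.96e+07 rad/s
X_L = ωL = 4117 Ω
X_C = 1/(ωC) = 4637 Ω
Net reactance X = X_L − X_C = -520.6 Ω
Z = 888.0 − j520.6 Ω
|Z| = √(888.0² + 520.6²) = 1029 Ω
∠Z = arctan(-520.6/888.0) = -30.38°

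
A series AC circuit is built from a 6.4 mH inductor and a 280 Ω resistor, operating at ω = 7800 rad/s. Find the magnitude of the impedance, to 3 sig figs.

X_L = ωL = 49.9 Ω
Z = 280 + j49.9 Ω
|Z| = √(280² + 49.9²) = 284 Ω

284 Ω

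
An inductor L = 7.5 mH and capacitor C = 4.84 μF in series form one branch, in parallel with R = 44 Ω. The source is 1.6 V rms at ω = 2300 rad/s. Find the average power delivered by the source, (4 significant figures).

58.18 mW

X_L = ωL = 17.25 Ω
X_C = 1/(ωC) = 89.83 Ω
Branch 1: Z₁ = R = 44.00 Ω
Branch 2 (series LC): Z₂ = j(X_L − X_C) = −j72.58 Ω
Parallel: Z = Z₁Z₂/(Z₁+Z₂), |Z| = 37.63 Ω, ∠Z = -31.23°
I = V/|Z| = 42.52 mA
P = VI cos φ = 1.6 × 0.04252 × cos(-31.23°) = 58.18 mW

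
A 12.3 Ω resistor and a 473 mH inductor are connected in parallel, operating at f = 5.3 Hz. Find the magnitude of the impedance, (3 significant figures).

ω = 2πf = 33.30 rad/s
X_L = ωL = 15.8 Ω
Parallel: admittances add. Y = 1/R + 1/(jωL)
Y = (0.0813 − j0.0635) S
|Y| = 0.103 S → |Z| = 1/|Y| = 9.69 Ω, ∠Z = −∠Y = 38.0°

9.69 Ω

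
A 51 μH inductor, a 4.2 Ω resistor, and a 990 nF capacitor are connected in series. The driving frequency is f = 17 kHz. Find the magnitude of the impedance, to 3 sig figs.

ω = 2πf = 106800 rad/s
X_L = ωL = 5.45 Ω
X_C = 1/(ωC) = 9.46 Ω
Net reactance X = X_L − X_C = -4.01 Ω
Z = 4.20 − j4.01 Ω
|Z| = √(4.20² + 4.01²) = 5.81 Ω

5.81 Ω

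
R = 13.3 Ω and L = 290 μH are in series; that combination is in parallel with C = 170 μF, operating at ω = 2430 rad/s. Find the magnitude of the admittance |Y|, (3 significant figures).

416 mS

X_L = ωL = 0.705 Ω
X_C = 1/(ωC) = 2.42 Ω
Branch 1 (R+jX_L): Z₁ = 13.3 + j0.705 Ω, |Z₁| = 13.3 Ω
Branch 2 (−jX_C): Z₂ = −j2.42 Ω
Parallel: Z = Z₁Z₂/(Z₁+Z₂), |Z| = 2.40 Ω, ∠Z = -79.6°
|Y| = 1/|Z| = 416 mS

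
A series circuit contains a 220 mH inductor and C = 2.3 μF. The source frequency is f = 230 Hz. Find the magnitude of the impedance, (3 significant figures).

ω = 2πf = 1445 rad/s
X_L = ωL = 318 Ω
X_C = 1/(ωC) = 301 Ω
Net reactance X = X_L − X_C = 17.1 Ω
Z = j17.1 Ω
|Z| = √(0² + 17.1²) = 17.1 Ω

17.1 Ω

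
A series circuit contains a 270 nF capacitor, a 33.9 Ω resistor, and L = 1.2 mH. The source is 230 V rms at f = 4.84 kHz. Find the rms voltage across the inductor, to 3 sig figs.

91.4 V

ω = 2πf = 30410 rad/s
X_L = ωL = 36.5 Ω
X_C = 1/(ωC) = 122 Ω
Net reactance X = X_L − X_C = -85.3 Ω
Z = 33.9 − j85.3 Ω
|Z| = √(33.9² + 85.3²) = 91.8 Ω
I = V/|Z| = 2.51 A
V_L = I·|Z_L| = 2.51 × 36.5 = 91.4 V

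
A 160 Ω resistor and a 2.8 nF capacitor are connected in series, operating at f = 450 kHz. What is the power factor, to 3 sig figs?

ω = 2πf = 2.827e+06 rad/s
X_C = 1/(ωC) = 126 Ω
Z = 160 − j126 Ω
|Z| = √(160² + 126²) = 204 Ω
∠Z = arctan(-126/160) = -38.3°
cos φ = cos(-38.3°) = 0.785

0.785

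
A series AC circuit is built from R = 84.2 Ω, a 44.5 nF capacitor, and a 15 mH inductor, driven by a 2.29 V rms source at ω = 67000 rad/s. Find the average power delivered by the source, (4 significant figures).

X_L = ωL = 1005 Ω
X_C = 1/(ωC) = 335.4 Ω
Net reactance X = X_L − X_C = 669.6 Ω
Z = 84.20 + j669.6 Ω
|Z| = √(84.20² + 669.6²) = 674.9 Ω
∠Z = arctan(669.6/84.20) = 82.83°
I = V/|Z| = 3.393 mA
P = VI cos φ = 2.29 × 0.003393 × cos(82.83°) = 969.5 μW

969.5 μW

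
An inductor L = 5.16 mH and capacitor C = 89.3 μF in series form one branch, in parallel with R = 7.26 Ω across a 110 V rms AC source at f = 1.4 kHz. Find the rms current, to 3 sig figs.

15.4 A

ω = 2πf = 8796 rad/s
X_L = ωL = 45.4 Ω
X_C = 1/(ωC) = 1.27 Ω
Branch 1: Z₁ = R = 7.26 Ω
Branch 2 (series LC): Z₂ = j(X_L − X_C) = j44.1 Ω
Parallel: Z = Z₁Z₂/(Z₁+Z₂), |Z| = 7.16 Ω, ∠Z = 9.35°
I = V/|Z| = 110/7.16 = 15.4 A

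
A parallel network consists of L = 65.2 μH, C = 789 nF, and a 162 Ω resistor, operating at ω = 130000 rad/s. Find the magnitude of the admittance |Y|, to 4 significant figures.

16.60 mS

X_L = ωL = 8.476 Ω
X_C = 1/(ωC) = 9.749 Ω
Parallel: admittances add. Y = 1/R + 1/(jωL) + jωC
Y = (0.006173 − j0.01541) S
|Y| = 0.01660 S → |Z| = 1/|Y| = 60.24 Ω, ∠Z = −∠Y = 68.17°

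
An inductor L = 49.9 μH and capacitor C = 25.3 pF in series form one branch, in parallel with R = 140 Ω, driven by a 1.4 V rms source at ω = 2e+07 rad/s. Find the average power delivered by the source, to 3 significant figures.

X_L = ωL = 998 Ω
X_C = 1/(ωC) = 1980 Ω
Branch 1: Z₁ = R = 140 Ω
Branch 2 (series LC): Z₂ = j(X_L − X_C) = −j978 Ω
Parallel: Z = Z₁Z₂/(Z₁+Z₂), |Z| = 139 Ω, ∠Z = -8.14°
I = V/|Z| = 10.1 mA
P = VI cos φ = 1.4 × 0.0101 × cos(-8.14°) = 14.0 mW

14.0 mW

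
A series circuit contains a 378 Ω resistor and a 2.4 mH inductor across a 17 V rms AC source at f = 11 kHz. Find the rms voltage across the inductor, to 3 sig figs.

ω = 2πf = 69120 rad/s
X_L = ωL = 166 Ω
Z = 378 + j166 Ω
|Z| = √(378² + 166²) = 413 Ω
I = V/|Z| = 41.2 mA
V_L = I·|Z_L| = 0.0412 × 166 = 6.83 V

6.83 V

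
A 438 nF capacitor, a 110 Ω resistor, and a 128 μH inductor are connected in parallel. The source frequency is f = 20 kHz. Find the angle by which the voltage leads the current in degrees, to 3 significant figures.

38.1°

ω = 2πf = 125700 rad/s
X_L = ωL = 16.1 Ω
X_C = 1/(ωC) = 18.2 Ω
Parallel: admittances add. Y = 1/R + 1/(jωL) + jωC
Y = (0.00909 − j0.00713) S
|Y| = 0.0116 S → |Z| = 1/|Y| = 86.6 Ω, ∠Z = −∠Y = 38.1°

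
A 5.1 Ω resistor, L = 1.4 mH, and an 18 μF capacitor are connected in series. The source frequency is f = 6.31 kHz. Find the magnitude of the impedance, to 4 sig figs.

54.34 Ω

ω = 2πf = 39650 rad/s
X_L = ωL = 55.51 Ω
X_C = 1/(ωC) = 1.401 Ω
Net reactance X = X_L − X_C = 54.10 Ω
Z = 5.100 + j54.10 Ω
|Z| = √(5.100² + 54.10²) = 54.34 Ω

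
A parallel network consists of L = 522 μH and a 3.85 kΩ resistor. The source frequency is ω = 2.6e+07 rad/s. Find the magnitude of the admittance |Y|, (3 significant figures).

270 μS

X_L = ωL = 13600 Ω
Parallel: admittances add. Y = 1/R + 1/(jωL)
Y = (0.000260 − j7.37e-05) S
|Y| = 0.000270 S → |Z| = 1/|Y| = 3700 Ω, ∠Z = −∠Y = 15.8°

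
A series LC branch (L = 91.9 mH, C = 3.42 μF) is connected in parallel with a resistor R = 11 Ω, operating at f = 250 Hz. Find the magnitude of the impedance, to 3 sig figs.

ω = 2πf = 1571 rad/s
X_L = ωL = 144 Ω
X_C = 1/(ωC) = 186 Ω
Branch 1: Z₁ = R = 11.0 Ω
Branch 2 (series LC): Z₂ = j(X_L − X_C) = −j41.8 Ω
Parallel: Z = Z₁Z₂/(Z₁+Z₂), |Z| = 10.6 Ω, ∠Z = -14.7°

10.6 Ω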